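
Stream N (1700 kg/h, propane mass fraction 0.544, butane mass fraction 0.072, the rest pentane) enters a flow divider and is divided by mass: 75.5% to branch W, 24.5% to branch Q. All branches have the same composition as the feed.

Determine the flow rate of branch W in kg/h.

1284 kg/h

Branch W flow = 0.755×1700 = 1283.5 kg/h.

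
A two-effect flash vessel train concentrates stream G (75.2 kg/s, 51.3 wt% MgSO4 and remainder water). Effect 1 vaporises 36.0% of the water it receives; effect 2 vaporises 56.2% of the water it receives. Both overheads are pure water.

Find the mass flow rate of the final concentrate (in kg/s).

water in feed = 75.2×0.487 = 36.622 kg/s.
After stage 1: water left = (1−0.360)×36.622 = 23.438; stream total = 62.016 kg/s.
After stage 2: water left = (1−0.562)×23.438 = 10.266; final concentrate = 48.844 kg/s.

48.84 kg/s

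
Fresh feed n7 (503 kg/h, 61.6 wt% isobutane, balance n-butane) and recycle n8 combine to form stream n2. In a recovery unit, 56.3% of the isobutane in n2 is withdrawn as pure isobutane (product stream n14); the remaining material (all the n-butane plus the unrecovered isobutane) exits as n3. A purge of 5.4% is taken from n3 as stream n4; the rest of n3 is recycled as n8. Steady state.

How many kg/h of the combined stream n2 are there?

n-butane enters only via n7 and leaves only via the purge: 503×0.384 = 0.054×(n-butane in n3), and the recovery unit passes all n-butane, so n-butane in n2 = n-butane in n3 = 3576.9 kg/h.
isobutane in n2: m_A = 503×0.616 + (1−0.054)·(1−0.563)·m_A, so m_A = 309.85/0.5866 = 528.21 kg/h.
n2 = 528.21 + 3576.9 = 4105.1 kg/h.

4105 kg/h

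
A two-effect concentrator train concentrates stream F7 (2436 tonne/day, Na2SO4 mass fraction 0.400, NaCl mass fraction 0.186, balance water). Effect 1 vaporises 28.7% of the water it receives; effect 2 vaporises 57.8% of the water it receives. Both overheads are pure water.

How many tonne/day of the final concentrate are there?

water in feed = 2436×0.414 = 1008.5 tonne/day.
After stage 1: water left = (1−0.287)×1008.5 = 719.06; stream total = 2146.6 tonne/day.
After stage 2: water left = (1−0.578)×719.06 = 303.44; final concentrate = 1730.9 tonne/day.

1731 tonne/day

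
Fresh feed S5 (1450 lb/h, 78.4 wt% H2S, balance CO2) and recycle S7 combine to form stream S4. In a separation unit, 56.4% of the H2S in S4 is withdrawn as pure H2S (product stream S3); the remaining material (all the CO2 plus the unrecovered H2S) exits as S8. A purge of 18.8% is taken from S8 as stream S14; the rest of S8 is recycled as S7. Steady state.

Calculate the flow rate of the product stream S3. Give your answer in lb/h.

992.5 lb/h

H2S in S4: m_A = 1450×0.784 + (1−0.188)·(1−0.564)·m_A, so m_A = 1136.8/0.6460 = 1759.8 lb/h.
Product S3 = 0.564×1759.8 = 992.55 lb/h.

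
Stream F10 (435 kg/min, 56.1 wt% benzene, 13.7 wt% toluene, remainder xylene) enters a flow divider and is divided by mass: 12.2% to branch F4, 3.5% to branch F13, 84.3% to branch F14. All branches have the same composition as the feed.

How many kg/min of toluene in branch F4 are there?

7.271 kg/min

Branch F4 total = 0.122×435 = 53.07 kg/min.
toluene in F4 = 0.137×53.07 = 7.2706 kg/min.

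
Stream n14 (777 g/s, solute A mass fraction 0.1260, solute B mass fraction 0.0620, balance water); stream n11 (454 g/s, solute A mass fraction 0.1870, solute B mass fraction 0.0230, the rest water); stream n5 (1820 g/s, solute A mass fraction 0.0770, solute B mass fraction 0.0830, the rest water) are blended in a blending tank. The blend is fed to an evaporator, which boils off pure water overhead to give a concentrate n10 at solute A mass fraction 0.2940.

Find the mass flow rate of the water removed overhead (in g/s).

solute A entering = 777×0.126 + 454×0.187 + 1820×0.077 = 322.94 g/s.
All solute A reports to n10, so n10 = 322.94/0.294 = 1098.4 g/s.
Total feed = 3051 g/s; overhead = 3051 − 1098.4 = 1952.6 g/s.

1953 g/s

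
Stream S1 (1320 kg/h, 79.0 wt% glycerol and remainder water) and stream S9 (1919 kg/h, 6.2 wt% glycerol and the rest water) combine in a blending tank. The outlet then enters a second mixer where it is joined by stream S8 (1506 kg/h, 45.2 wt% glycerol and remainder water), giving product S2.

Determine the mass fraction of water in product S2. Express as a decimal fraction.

Overall, product flow = 4745 kg/h.
water in = 1320×0.210 + 1919×0.938 + 1506×0.548 = 2902.5 kg/h.
water fraction in S2 = 0.612.

0.612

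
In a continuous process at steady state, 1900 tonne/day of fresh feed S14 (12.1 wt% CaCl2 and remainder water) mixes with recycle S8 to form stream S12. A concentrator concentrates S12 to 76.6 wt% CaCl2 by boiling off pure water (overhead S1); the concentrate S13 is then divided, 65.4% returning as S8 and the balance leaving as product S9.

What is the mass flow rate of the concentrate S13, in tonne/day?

867.4 tonne/day

Overall CaCl2 balance (none leaves overhead): CaCl2 in fresh feed = CaCl2 in product, i.e. 1900×0.121 = (1−0.654)·S13·0.766.
S13 = 229.9/(0.766×0.346) = 867.43 tonne/day.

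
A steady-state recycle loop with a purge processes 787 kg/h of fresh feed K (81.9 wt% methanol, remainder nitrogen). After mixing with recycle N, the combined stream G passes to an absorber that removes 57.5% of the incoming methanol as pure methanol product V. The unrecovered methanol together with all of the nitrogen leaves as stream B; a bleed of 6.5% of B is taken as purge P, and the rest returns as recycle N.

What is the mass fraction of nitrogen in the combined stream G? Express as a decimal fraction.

nitrogen enters only via K and leaves only via the purge: 787×0.181 = 0.065×(nitrogen in B), and the absorber passes all nitrogen, so nitrogen in G = nitrogen in B = 2191.5 kg/h.
methanol in G: m_A = 787×0.819 + (1−0.065)·(1−0.575)·m_A, so m_A = 644.55/0.6026 = 1069.6 kg/h.
G = 1069.6 + 2191.5 = 3261.1 kg/h.
nitrogen fraction in G = 2191.5/3261.1 = 0.672.

0.672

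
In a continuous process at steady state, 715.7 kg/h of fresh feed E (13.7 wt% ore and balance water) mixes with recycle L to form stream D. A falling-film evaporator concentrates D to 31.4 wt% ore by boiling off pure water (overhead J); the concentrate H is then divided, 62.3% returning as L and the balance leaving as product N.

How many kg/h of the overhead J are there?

Overall ore balance (none leaves overhead): ore in fresh feed = ore in product, i.e. 715.7×0.137 = (1−0.623)·H·0.314.
H = 98.051/(0.314×0.377) = 828.29 kg/h.
Recycle L = 0.623×828.29 = 516.02 kg/h.
Combined feed D = 715.7 + 516.02 = 1231.7 kg/h.
Overhead J = D − H = 1231.7 − 828.29 = 403.44 kg/h.

403.4 kg/h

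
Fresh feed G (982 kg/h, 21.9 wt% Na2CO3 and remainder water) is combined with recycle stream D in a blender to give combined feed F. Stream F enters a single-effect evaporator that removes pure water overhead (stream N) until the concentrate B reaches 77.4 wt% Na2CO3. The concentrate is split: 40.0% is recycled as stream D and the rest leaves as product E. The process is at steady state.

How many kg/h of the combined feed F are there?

Overall Na2CO3 balance (none leaves overhead): Na2CO3 in fresh feed = Na2CO3 in product, i.e. 982×0.219 = (1−0.400)·B·0.774.
B = 215.06/(0.774×0.600) = 463.09 kg/h.
Recycle D = 0.400×463.09 = 185.24 kg/h.
Combined feed F = 982 + 185.24 = 1167.2 kg/h.

1167 kg/h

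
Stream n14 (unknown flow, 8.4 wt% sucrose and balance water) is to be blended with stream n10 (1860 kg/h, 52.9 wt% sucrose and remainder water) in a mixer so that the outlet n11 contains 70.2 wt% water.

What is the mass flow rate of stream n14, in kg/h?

2008 kg/h

Let n14 be the unknown flow. Total out = 1860 + n14.
water balance: 876.06 + 0.916·n14 = 0.702·(1860 + n14)
(0.916 − 0.702)·n14 = 0.702×1860 − 876.06 = 429.66
n14 = 429.66 / 0.214 = 2007.8 kg/h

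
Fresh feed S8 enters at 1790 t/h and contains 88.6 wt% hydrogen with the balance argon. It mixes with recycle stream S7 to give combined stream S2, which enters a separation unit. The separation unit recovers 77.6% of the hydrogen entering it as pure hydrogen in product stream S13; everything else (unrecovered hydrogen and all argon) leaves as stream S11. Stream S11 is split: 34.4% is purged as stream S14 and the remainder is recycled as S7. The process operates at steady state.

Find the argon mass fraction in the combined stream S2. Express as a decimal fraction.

0.2419

argon enters only via S8 and leaves only via the purge: 1790×0.114 = 0.344×(argon in S11), and the separation unit passes all argon, so argon in S2 = argon in S11 = 593.2 t/h.
hydrogen in S2: m_A = 1790×0.886 + (1−0.344)·(1−0.776)·m_A, so m_A = 1585.9/0.8531 = 1859.1 t/h.
S2 = 1859.1 + 593.2 = 2452.3 t/h.
argon fraction in S2 = 593.2/2452.3 = 0.2419.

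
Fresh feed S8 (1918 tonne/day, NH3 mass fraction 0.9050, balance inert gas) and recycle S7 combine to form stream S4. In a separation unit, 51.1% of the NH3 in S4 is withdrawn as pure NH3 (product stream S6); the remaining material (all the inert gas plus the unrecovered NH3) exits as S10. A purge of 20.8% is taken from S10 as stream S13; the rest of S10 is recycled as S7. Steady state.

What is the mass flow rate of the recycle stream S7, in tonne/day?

1791 tonne/day

inert gas enters only via S8 and leaves only via the purge: 1918×0.095 = 0.208×(inert gas in S10), and the separation unit passes all inert gas, so inert gas in S4 = inert gas in S10 = 876.01 tonne/day.
NH3 in S4: m_A = 1918×0.905 + (1−0.208)·(1−0.511)·m_A, so m_A = 1735.8/0.6127 = 2833 tonne/day.
S10 = (1−0.511)×2833 + 876.01 = 2261.3 tonne/day.
Recycle S7 = (1−0.208)×2261.3 = 1791 tonne/day.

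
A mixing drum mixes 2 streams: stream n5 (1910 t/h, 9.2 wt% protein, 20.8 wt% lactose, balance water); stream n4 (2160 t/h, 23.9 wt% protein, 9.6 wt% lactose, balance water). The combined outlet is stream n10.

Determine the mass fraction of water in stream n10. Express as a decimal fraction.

0.681

Total flow out = 1910 + 2160 = 4070 t/h.
water in = 1910×0.700 + 2160×0.665 = 2773.4 t/h.
water mass fraction in n10 = 2773.4/4070 = 0.681.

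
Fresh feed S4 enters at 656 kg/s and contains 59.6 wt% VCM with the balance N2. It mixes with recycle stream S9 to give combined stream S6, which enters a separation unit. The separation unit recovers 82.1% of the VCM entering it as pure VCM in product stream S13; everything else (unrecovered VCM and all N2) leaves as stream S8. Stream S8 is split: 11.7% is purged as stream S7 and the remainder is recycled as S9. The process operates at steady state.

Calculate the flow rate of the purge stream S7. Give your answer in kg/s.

274.7 kg/s

N2 enters only via S4 and leaves only via the purge: 656×0.404 = 0.117×(N2 in S8), and the separation unit passes all N2, so N2 in S6 = N2 in S8 = 2265.2 kg/s.
VCM in S6: m_A = 656×0.596 + (1−0.117)·(1−0.821)·m_A, so m_A = 390.98/0.8419 = 464.37 kg/s.
S8 = (1−0.821)×464.37 + 2265.2 = 2348.3 kg/s.
Purge S7 = 0.117×2348.3 = 274.75 kg/s.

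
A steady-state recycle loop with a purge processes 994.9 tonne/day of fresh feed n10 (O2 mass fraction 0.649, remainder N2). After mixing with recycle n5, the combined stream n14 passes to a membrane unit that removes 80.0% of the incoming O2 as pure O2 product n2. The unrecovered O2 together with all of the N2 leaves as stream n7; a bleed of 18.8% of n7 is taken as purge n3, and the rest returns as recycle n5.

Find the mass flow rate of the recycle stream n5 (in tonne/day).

1633 tonne/day

N2 enters only via n10 and leaves only via the purge: 994.9×0.351 = 0.188×(N2 in n7), and the membrane unit passes all N2, so N2 in n14 = N2 in n7 = 1857.5 tonne/day.
O2 in n14: m_A = 994.9×0.649 + (1−0.188)·(1−0.800)·m_A, so m_A = 645.69/0.8376 = 770.88 tonne/day.
n7 = (1−0.800)×770.88 + 1857.5 = 2011.7 tonne/day.
Recycle n5 = (1−0.188)×2011.7 = 1633.5 tonne/day.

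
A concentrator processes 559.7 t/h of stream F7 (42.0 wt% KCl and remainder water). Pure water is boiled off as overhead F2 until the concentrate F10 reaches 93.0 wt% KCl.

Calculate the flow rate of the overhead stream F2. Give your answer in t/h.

306.9 t/h

KCl is conserved: 559.7×0.420 = 235.07 t/h all reports to the concentrate.
Concentrate = 235.07/(target fraction) = 252.77 t/h.
Overhead = 559.7 − 252.77 = 306.93 t/h.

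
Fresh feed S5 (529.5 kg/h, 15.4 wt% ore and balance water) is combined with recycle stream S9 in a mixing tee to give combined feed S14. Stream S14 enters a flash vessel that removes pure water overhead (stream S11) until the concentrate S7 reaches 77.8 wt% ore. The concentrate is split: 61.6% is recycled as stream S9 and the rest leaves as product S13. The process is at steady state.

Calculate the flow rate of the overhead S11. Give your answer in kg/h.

Overall ore balance (none leaves overhead): ore in fresh feed = ore in product, i.e. 529.5×0.154 = (1−0.616)·S7·0.778.
S7 = 81.543/(0.778×0.384) = 272.95 kg/h.
Recycle S9 = 0.616×272.95 = 168.13 kg/h.
Combined feed S14 = 529.5 + 168.13 = 697.63 kg/h.
Overhead S11 = S14 − S7 = 697.63 − 272.95 = 424.69 kg/h.

424.7 kg/h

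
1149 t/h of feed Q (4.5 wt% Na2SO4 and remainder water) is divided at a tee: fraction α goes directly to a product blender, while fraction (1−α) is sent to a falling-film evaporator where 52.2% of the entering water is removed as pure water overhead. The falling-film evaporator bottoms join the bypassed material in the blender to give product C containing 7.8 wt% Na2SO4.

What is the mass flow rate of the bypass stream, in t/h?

All 1149×0.045 = 51.705 t/h of Na2SO4 reaches C, so C = 51.705/0.078 = 662.88 t/h and vapour = 486.12 t/h.
The evaporator receives (1−α)·1149 of feed at 0.955 water and removes 0.522 of that water:
0.522×0.955×(1−α)×1149 = 486.12
(1−α) = 486.12/572.79 = 0.8487;  α = 0.1513.
Bypass flow = 0.1513×1149 = 173.86 t/h.

173.9 t/h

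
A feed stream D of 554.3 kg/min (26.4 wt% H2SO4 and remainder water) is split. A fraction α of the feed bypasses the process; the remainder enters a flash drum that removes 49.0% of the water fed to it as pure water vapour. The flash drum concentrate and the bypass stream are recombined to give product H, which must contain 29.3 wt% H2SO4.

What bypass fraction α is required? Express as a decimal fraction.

All 554.3×0.264 = 146.34 kg/min of H2SO4 reaches H, so H = 146.34/0.293 = 499.44 kg/min and vapour = 54.862 kg/min.
The evaporator receives (1−α)·554.3 of feed at 0.736 water and removes 0.490 of that water:
0.490×0.736×(1−α)×554.3 = 54.862
(1−α) = 54.862/199.9 = 0.2744;  α = 0.7256.

0.726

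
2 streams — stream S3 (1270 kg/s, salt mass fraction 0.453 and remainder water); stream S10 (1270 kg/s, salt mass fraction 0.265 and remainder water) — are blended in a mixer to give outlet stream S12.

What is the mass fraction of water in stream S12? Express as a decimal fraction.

Total flow out = 1270 + 1270 = 2540 kg/s.
water in = 1270×0.547 + 1270×0.735 = 1628.1 kg/s.
water mass fraction in S12 = 1628.1/2540 = 0.641.

0.641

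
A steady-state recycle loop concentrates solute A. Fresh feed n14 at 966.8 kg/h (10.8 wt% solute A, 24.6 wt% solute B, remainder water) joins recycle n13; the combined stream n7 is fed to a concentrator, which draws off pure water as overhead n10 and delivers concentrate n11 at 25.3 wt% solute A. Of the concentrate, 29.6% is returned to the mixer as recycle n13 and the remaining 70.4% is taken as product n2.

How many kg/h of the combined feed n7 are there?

1140 kg/h

Overall solute A balance (none leaves overhead): solute A in fresh feed = solute A in product, i.e. 966.8×0.108 = (1−0.296)·n11·0.253.
n11 = 104.41/(0.253×0.704) = 586.23 kg/h.
Recycle n13 = 0.296×586.23 = 173.52 kg/h.
Combined feed n7 = 966.8 + 173.52 = 1140.3 kg/h.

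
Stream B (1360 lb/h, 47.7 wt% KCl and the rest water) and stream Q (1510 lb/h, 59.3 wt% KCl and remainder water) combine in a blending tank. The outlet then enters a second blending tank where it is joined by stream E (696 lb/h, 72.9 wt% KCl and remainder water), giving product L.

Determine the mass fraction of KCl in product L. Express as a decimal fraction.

Overall, product flow = 3566 lb/h.
KCl in = 1360×0.477 + 1510×0.593 + 696×0.729 = 2051.5 lb/h.
KCl fraction in L = 0.575.

0.575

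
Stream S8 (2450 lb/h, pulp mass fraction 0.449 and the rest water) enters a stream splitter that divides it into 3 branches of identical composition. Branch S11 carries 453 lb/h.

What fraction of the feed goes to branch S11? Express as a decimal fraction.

0.185

Fraction to S11 = 453/2450 = 0.1849.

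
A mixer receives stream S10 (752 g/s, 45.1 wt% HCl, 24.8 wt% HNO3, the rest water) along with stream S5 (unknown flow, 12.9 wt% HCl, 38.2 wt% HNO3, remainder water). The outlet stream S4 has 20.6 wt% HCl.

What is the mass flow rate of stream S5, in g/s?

2393 g/s

Let S5 be the unknown flow. Total out = 752 + S5.
HCl balance: 339.15 + 0.129·S5 = 0.206·(752 + S5)
(0.129 − 0.206)·S5 = 0.206×752 − 339.15 = -184.24
S5 = -184.24 / -0.077 = 2392.7 g/s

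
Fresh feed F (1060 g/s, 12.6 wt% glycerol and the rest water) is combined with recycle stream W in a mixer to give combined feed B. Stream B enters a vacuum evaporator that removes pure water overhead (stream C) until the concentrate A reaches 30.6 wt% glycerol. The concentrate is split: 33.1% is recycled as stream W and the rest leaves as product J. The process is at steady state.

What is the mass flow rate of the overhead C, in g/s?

Overall glycerol balance (none leaves overhead): glycerol in fresh feed = glycerol in product, i.e. 1060×0.126 = (1−0.331)·A·0.306.
A = 133.56/(0.306×0.669) = 652.42 g/s.
Recycle W = 0.331×652.42 = 215.95 g/s.
Combined feed B = 1060 + 215.95 = 1276 g/s.
Overhead C = B − A = 1276 − 652.42 = 623.53 g/s.

623.5 g/s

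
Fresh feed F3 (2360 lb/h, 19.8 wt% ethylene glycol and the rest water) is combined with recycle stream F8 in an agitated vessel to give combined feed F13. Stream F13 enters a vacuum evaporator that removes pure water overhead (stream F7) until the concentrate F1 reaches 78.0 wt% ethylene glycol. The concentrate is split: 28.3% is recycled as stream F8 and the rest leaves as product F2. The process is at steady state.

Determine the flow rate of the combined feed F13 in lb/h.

2596 lb/h

Overall ethylene glycol balance (none leaves overhead): ethylene glycol in fresh feed = ethylene glycol in product, i.e. 2360×0.198 = (1−0.283)·F1·0.780.
F1 = 467.28/(0.780×0.717) = 835.53 lb/h.
Recycle F8 = 0.283×835.53 = 236.46 lb/h.
Combined feed F13 = 2360 + 236.46 = 2596.5 lb/h.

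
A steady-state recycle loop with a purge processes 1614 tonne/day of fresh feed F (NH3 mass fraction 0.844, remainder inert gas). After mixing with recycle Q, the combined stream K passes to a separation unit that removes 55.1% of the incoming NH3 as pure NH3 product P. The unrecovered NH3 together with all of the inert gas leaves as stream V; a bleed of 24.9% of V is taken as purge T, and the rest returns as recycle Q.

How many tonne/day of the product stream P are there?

NH3 in K: m_A = 1614×0.844 + (1−0.249)·(1−0.551)·m_A, so m_A = 1362.2/0.6628 = 2055.2 tonne/day.
Product P = 0.551×2055.2 = 1132.4 tonne/day.

1132 tonne/day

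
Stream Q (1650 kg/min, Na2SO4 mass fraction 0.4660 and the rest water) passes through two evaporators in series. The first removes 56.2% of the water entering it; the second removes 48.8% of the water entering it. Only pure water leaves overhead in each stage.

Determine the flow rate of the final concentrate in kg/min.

966.5 kg/min

water in feed = 1650×0.534 = 881.1 kg/min.
After stage 1: water left = (1−0.562)×881.1 = 385.92; stream total = 1154.8 kg/min.
After stage 2: water left = (1−0.488)×385.92 = 197.59; final concentrate = 966.49 kg/min.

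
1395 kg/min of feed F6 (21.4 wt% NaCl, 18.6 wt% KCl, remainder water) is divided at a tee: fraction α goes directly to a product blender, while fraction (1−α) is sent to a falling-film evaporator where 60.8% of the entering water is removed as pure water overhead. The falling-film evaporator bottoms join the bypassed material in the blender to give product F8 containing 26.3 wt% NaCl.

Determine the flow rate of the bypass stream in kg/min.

All 1395×0.214 = 298.53 kg/min of NaCl reaches F8, so F8 = 298.53/0.263 = 1135.1 kg/min and vapour = 259.9 kg/min.
The evaporator receives (1−α)·1395 of feed at 0.600 water and removes 0.608 of that water:
0.608×0.600×(1−α)×1395 = 259.9
(1−α) = 259.9/508.9 = 0.5107;  α = 0.4893.
Bypass flow = 0.4893×1395 = 682.54 kg/min.

682.5 kg/min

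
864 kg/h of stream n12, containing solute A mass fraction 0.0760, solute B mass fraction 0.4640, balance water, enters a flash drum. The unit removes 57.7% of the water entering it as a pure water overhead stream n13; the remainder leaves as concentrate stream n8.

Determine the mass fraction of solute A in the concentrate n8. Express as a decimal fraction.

solute A is not removed: 864×0.076 = 65.664 kg/h of solute A enters n8.
water entering = 864×0.460 = 397.44 kg/h; overhead removed = 0.577×397.44 = 229.32 kg/h.
Concentrate = 864 − 229.32 = 634.68 kg/h.
Mass fraction = 65.664/634.68 = 0.1035.

0.1035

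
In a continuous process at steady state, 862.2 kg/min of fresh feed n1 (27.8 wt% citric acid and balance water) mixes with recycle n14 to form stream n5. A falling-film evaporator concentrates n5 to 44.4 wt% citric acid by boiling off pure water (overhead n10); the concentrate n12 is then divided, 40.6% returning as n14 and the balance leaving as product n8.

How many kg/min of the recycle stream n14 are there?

369 kg/min

Overall citric acid balance (none leaves overhead): citric acid in fresh feed = citric acid in product, i.e. 862.2×0.278 = (1−0.406)·n12·0.444.
n12 = 239.69/(0.444×0.594) = 908.83 kg/min.
Recycle n14 = 0.406×908.83 = 368.99 kg/min.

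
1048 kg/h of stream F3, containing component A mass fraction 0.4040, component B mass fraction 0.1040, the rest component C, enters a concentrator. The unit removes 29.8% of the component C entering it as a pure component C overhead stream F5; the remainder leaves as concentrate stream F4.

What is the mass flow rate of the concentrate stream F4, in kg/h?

component C entering = 1048×0.492 = 515.62 kg/h; overhead removed = 0.298×515.62 = 153.65 kg/h.
Concentrate = 1048 − 153.65 = 894.35 kg/h.

894.3 kg/h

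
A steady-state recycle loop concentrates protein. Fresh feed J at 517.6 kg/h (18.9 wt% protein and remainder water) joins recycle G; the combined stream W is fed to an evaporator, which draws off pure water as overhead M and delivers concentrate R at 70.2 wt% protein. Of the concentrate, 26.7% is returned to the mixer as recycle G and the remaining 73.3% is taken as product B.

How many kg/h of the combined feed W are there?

568.4 kg/h

Overall protein balance (none leaves overhead): protein in fresh feed = protein in product, i.e. 517.6×0.189 = (1−0.267)·R·0.702.
R = 97.826/(0.702×0.733) = 190.11 kg/h.
Recycle G = 0.267×190.11 = 50.761 kg/h.
Combined feed W = 517.6 + 50.761 = 568.36 kg/h.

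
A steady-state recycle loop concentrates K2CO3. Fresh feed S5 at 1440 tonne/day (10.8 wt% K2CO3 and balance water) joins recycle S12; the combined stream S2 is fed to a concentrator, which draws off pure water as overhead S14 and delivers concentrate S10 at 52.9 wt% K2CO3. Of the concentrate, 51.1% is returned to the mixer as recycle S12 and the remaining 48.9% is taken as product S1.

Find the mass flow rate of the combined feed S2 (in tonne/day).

Overall K2CO3 balance (none leaves overhead): K2CO3 in fresh feed = K2CO3 in product, i.e. 1440×0.108 = (1−0.511)·S10·0.529.
S10 = 155.52/(0.529×0.489) = 601.2 tonne/day.
Recycle S12 = 0.511×601.2 = 307.22 tonne/day.
Combined feed S2 = 1440 + 307.22 = 1747.2 tonne/day.

1747 tonne/day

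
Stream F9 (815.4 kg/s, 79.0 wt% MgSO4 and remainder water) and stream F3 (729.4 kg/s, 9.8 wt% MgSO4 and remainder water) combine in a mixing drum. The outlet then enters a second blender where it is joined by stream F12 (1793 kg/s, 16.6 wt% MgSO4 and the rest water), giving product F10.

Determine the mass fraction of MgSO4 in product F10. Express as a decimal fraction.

0.304

Overall, product flow = 3337.8 kg/s.
MgSO4 in = 815.4×0.790 + 729.4×0.098 + 1793×0.166 = 1013.3 kg/s.
MgSO4 fraction in F10 = 0.304.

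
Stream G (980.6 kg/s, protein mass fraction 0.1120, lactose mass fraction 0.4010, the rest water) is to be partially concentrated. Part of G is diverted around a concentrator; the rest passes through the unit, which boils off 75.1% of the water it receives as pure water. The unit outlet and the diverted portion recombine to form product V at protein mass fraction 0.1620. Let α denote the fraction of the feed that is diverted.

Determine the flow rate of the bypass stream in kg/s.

All 980.6×0.112 = 109.83 kg/s of protein reaches V, so V = 109.83/0.162 = 677.95 kg/s and vapour = 302.65 kg/s.
The evaporator receives (1−α)·980.6 of feed at 0.487 water and removes 0.751 of that water:
0.751×0.487×(1−α)×980.6 = 302.65
(1−α) = 302.65/358.64 = 0.8439;  α = 0.1561.
Bypass flow = 0.1561×980.6 = 153.08 kg/s.

153.1 kg/s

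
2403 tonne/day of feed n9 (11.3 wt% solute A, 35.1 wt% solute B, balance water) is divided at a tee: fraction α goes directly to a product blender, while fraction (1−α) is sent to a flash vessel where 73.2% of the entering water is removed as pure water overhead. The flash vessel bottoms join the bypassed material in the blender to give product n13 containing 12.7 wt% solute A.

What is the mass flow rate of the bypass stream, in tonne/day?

All 2403×0.113 = 271.54 tonne/day of solute A reaches n13, so n13 = 271.54/0.127 = 2138.1 tonne/day and vapour = 264.9 tonne/day.
The evaporator receives (1−α)·2403 of feed at 0.536 water and removes 0.732 of that water:
0.732×0.536×(1−α)×2403 = 264.9
(1−α) = 264.9/942.82 = 0.2810;  α = 0.7190.
Bypass flow = 0.7190×2403 = 1727.8 tonne/day.

1728 tonne/day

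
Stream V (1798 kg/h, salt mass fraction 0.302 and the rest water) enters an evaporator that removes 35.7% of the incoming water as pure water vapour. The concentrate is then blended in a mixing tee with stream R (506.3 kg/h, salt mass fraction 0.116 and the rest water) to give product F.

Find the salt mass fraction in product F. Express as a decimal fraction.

0.324

Vapour removed = 0.357×0.698×1798 = 448.04 kg/h; concentrate = 1350 kg/h.
salt reaching the mixer = 543 (from concentrate) + 506.3×0.116 = 601.73 kg/h.
Product flow = 1350 + 506.3 = 1856.3 kg/h; salt fraction = 0.324.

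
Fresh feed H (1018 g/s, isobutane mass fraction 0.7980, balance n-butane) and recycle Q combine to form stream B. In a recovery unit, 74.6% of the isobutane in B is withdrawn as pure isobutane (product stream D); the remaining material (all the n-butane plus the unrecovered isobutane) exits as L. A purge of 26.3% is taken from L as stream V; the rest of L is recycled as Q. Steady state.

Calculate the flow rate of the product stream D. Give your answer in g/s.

745.6 g/s

isobutane in B: m_A = 1018×0.798 + (1−0.263)·(1−0.746)·m_A, so m_A = 812.36/0.8128 = 999.46 g/s.
Product D = 0.746×999.46 = 745.6 g/s.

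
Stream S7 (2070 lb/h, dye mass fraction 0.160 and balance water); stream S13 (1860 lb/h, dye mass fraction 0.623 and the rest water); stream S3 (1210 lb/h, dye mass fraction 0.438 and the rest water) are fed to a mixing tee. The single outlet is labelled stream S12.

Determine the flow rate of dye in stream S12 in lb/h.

2020 lb/h

dye out = dye in = 2070×0.160 + 1860×0.623 + 1210×0.438 = 2020 lb/h.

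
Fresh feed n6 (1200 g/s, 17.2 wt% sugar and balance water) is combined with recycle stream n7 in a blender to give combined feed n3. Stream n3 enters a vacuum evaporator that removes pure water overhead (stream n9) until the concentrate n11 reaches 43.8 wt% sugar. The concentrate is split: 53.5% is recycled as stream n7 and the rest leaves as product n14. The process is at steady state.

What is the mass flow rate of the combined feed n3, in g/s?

Overall sugar balance (none leaves overhead): sugar in fresh feed = sugar in product, i.e. 1200×0.172 = (1−0.535)·n11·0.438.
n11 = 206.4/(0.438×0.465) = 1013.4 g/s.
Recycle n7 = 0.535×1013.4 = 542.17 g/s.
Combined feed n3 = 1200 + 542.17 = 1742.2 g/s.

1742 g/s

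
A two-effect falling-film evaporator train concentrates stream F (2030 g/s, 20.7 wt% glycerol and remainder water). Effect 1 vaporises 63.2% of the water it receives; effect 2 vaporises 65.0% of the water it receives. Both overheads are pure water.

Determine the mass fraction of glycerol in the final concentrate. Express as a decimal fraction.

water in feed = 2030×0.793 = 1609.8 g/s.
After stage 1: water left = (1−0.632)×1609.8 = 592.4; stream total = 1012.6 g/s.
After stage 2: water left = (1−0.650)×592.4 = 207.34; final concentrate = 627.55 g/s.
glycerol fraction = 420.21/627.55 = 0.6696.

0.6696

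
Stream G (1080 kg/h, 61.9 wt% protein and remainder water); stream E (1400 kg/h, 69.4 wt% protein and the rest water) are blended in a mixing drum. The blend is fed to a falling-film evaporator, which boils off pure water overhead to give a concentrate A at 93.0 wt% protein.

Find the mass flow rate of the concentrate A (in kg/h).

protein entering = 1080×0.619 + 1400×0.694 = 1640.1 kg/h.
All protein reports to A, so A = 1640.1/0.930 = 1763.6 kg/h.

1764 kg/h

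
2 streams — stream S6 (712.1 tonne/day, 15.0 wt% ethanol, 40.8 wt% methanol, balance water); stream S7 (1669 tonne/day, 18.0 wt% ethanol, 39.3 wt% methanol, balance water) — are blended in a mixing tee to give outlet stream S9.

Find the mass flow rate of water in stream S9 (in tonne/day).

water out = water in = 712.1×0.442 + 1669×0.427 = 1027.4 tonne/day.

1027 tonne/day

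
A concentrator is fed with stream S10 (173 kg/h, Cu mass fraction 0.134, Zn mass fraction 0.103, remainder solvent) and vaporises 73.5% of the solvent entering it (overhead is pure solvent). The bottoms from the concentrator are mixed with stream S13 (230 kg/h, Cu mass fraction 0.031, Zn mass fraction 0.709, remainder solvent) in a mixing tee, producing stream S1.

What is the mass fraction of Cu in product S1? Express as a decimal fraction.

Vapour removed = 0.735×0.763×173 = 97.019 kg/h; concentrate = 75.981 kg/h.
Cu reaching the mixer = 23.182 (from concentrate) + 230×0.031 = 30.312 kg/h.
Product flow = 75.981 + 230 = 305.98 kg/h; Cu fraction = 0.099.

0.099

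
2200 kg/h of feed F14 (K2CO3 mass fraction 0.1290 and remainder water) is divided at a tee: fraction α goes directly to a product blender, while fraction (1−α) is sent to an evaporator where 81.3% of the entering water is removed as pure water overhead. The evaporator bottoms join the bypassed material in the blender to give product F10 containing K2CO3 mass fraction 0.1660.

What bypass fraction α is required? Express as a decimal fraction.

All 2200×0.129 = 283.8 kg/h of K2CO3 reaches F10, so F10 = 283.8/0.166 = 1709.6 kg/h and vapour = 490.36 kg/h.
The evaporator receives (1−α)·2200 of feed at 0.871 water and removes 0.813 of that water:
0.813×0.871×(1−α)×2200 = 490.36
(1−α) = 490.36/1557.9 = 0.3148;  α = 0.6852.

0.685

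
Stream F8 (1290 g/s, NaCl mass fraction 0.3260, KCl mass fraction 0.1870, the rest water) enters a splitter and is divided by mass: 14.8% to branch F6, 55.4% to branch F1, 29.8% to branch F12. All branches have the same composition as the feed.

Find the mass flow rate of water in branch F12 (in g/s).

Branch F12 total = 0.298×1290 = 384.42 g/s.
water in F12 = 0.487×384.42 = 187.21 g/s.

187.2 g/s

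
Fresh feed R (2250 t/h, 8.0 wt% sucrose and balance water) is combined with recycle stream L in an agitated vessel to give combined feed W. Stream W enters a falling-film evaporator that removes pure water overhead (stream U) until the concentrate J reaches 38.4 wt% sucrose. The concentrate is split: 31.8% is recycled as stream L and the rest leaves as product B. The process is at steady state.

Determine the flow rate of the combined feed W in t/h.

Overall sucrose balance (none leaves overhead): sucrose in fresh feed = sucrose in product, i.e. 2250×0.080 = (1−0.318)·J·0.384.
J = 180/(0.384×0.682) = 687.32 t/h.
Recycle L = 0.318×687.32 = 218.57 t/h.
Combined feed W = 2250 + 218.57 = 2468.6 t/h.

2469 t/h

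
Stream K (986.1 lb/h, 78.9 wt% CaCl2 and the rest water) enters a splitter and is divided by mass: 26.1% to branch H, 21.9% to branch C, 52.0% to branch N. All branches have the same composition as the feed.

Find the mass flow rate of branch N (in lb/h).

Branch N flow = 0.520×986.1 = 512.77 lb/h.

512.8 lb/h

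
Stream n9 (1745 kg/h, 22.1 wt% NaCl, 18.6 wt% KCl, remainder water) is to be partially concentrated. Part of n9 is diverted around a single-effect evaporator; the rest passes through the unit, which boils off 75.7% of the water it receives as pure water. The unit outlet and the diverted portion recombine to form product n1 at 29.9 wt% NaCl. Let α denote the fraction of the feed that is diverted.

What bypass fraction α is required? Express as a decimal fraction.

0.419

All 1745×0.221 = 385.64 kg/h of NaCl reaches n1, so n1 = 385.64/0.299 = 1289.8 kg/h and vapour = 455.22 kg/h.
The evaporator receives (1−α)·1745 of feed at 0.593 water and removes 0.757 of that water:
0.757×0.593×(1−α)×1745 = 455.22
(1−α) = 455.22/783.33 = 0.5811;  α = 0.4189.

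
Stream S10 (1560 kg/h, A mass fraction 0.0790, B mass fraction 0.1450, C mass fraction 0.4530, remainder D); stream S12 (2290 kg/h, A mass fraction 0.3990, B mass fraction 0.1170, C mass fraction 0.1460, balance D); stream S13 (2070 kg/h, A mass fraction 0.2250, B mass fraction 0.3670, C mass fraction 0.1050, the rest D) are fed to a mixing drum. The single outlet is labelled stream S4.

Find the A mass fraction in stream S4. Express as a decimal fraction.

0.2538

Total flow out = 1560 + 2290 + 2070 = 5920 kg/h.
A in = 1560×0.079 + 2290×0.399 + 2070×0.225 = 1502.7 kg/h.
A mass fraction in S4 = 1502.7/5920 = 0.2538.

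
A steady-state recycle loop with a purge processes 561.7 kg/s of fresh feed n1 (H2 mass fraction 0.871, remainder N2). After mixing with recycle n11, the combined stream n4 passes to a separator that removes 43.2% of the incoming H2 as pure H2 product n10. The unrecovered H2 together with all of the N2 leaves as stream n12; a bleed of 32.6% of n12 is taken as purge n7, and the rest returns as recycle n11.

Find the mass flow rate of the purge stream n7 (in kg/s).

N2 enters only via n1 and leaves only via the purge: 561.7×0.129 = 0.326×(N2 in n12), and the separator passes all N2, so N2 in n4 = N2 in n12 = 222.27 kg/s.
H2 in n4: m_A = 561.7×0.871 + (1−0.326)·(1−0.432)·m_A, so m_A = 489.24/0.6172 = 792.72 kg/s.
n12 = (1−0.432)×792.72 + 222.27 = 672.53 kg/s.
Purge n7 = 0.326×672.53 = 219.25 kg/s.

219.2 kg/s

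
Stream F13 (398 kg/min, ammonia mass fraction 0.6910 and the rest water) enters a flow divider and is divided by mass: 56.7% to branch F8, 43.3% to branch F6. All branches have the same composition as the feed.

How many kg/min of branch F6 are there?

172.3 kg/min

Branch F6 flow = 0.433×398 = 172.33 kg/min.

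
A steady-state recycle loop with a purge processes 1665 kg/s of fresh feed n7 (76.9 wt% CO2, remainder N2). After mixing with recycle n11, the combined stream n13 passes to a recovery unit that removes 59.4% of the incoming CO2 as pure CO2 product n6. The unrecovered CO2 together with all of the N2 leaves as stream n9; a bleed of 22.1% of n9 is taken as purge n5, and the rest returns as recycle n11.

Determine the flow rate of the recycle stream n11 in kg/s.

1948 kg/s

N2 enters only via n7 and leaves only via the purge: 1665×0.231 = 0.221×(N2 in n9), and the recovery unit passes all N2, so N2 in n13 = N2 in n9 = 1740.3 kg/s.
CO2 in n13: m_A = 1665×0.769 + (1−0.221)·(1−0.594)·m_A, so m_A = 1280.4/0.6837 = 1872.7 kg/s.
n9 = (1−0.594)×1872.7 + 1740.3 = 2500.6 kg/s.
Recycle n11 = (1−0.221)×2500.6 = 1948 kg/s.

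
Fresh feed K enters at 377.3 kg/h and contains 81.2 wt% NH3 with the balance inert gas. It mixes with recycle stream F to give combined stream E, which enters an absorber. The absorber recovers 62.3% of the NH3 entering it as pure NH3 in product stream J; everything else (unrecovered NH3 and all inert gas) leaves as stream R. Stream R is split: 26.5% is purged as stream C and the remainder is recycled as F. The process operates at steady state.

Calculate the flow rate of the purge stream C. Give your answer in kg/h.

inert gas enters only via K and leaves only via the purge: 377.3×0.188 = 0.265×(inert gas in R), and the absorber passes all inert gas, so inert gas in E = inert gas in R = 267.67 kg/h.
NH3 in E: m_A = 377.3×0.812 + (1−0.265)·(1−0.623)·m_A, so m_A = 306.37/0.7229 = 423.8 kg/h.
R = (1−0.623)×423.8 + 267.67 = 427.44 kg/h.
Purge C = 0.265×427.44 = 113.27 kg/h.

113.3 kg/h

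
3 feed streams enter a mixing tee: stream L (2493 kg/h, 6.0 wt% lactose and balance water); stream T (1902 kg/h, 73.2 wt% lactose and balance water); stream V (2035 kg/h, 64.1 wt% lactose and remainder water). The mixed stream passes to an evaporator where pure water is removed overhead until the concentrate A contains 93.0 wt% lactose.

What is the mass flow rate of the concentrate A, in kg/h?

3061 kg/h

lactose entering = 2493×0.060 + 1902×0.732 + 2035×0.641 = 2846.3 kg/h.
All lactose reports to A, so A = 2846.3/0.930 = 3060.5 kg/h.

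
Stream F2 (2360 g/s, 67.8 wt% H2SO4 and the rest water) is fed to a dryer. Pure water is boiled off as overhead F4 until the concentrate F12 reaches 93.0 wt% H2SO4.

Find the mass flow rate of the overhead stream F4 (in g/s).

H2SO4 is conserved: 2360×0.678 = 1600.1 g/s all reports to the concentrate.
Concentrate = 1600.1/(target fraction) = 1720.5 g/s.
Overhead = 2360 − 1720.5 = 639.48 g/s.

639.5 g/s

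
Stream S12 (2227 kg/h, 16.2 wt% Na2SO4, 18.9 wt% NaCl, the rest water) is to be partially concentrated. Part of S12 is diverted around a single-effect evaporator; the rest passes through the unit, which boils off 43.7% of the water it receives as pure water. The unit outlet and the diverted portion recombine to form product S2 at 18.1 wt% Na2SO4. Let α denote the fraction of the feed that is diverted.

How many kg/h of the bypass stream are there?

1403 kg/h

All 2227×0.162 = 360.77 kg/h of Na2SO4 reaches S2, so S2 = 360.77/0.181 = 1993.2 kg/h and vapour = 233.77 kg/h.
The evaporator receives (1−α)·2227 of feed at 0.649 water and removes 0.437 of that water:
0.437×0.649×(1−α)×2227 = 233.77
(1−α) = 233.77/631.61 = 0.3701;  α = 0.6299.
Bypass flow = 0.6299×2227 = 1402.7 kg/h.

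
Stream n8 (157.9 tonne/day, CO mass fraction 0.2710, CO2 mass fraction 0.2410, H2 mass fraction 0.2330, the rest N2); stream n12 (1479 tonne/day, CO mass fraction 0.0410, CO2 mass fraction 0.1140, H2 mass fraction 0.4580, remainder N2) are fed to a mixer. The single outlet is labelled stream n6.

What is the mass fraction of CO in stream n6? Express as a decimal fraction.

Total flow out = 157.9 + 1479 = 1636.9 tonne/day.
CO in = 157.9×0.271 + 1479×0.041 = 103.43 tonne/day.
CO mass fraction in n6 = 103.43/1636.9 = 0.0632.

0.0632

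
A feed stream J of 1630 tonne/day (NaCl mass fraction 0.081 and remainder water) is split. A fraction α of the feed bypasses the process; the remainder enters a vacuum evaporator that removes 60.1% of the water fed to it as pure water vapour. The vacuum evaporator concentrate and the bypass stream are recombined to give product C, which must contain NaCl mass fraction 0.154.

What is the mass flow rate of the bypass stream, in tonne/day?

All 1630×0.081 = 132.03 tonne/day of NaCl reaches C, so C = 132.03/0.154 = 857.34 tonne/day and vapour = 772.66 tonne/day.
The evaporator receives (1−α)·1630 of feed at 0.919 water and removes 0.601 of that water:
0.601×0.919×(1−α)×1630 = 772.66
(1−α) = 772.66/900.28 = 0.8582;  α = 0.1418.
Bypass flow = 0.1418×1630 = 231.06 tonne/day.

231.1 tonne/day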